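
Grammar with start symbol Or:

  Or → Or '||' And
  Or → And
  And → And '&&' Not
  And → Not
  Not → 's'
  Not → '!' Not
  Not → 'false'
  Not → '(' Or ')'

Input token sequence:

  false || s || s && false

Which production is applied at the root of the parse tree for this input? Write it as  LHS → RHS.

Or → Or '||' And

[Or [Or [Or [And [Not false]]] || [And [Not s]]] || [And [And [Not s]] && [Not false]]]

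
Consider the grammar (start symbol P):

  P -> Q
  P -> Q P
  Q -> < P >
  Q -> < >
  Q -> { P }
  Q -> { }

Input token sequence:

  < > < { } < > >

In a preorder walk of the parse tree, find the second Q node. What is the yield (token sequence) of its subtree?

< { } < > >

[P [Q < >] [P [Q < [P [Q { }] [P [Q < >]]] >]]]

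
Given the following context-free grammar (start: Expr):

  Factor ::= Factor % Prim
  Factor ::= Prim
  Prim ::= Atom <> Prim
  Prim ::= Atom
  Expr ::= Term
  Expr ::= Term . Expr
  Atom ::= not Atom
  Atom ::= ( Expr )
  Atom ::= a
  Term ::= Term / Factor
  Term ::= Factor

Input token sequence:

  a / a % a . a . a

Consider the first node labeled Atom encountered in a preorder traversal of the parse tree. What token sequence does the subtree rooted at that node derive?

[Expr [Term [Term [Factor [Prim [Atom a]]]] / [Factor [Factor [Prim [Atom a]]] % [Prim [Atom a]]]] . [Expr [Term [Factor [Prim [Atom a]]]] . [Expr [Term [Factor [Prim [Atom a]]]]]]]

a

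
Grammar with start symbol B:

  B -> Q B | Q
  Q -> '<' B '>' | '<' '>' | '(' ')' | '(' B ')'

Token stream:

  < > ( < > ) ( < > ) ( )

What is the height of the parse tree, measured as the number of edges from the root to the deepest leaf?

[B [Q < >] [B [Q ( [B [Q < >]] )] [B [Q ( [B [Q < >]] )] [B [Q ( )]]]]]

6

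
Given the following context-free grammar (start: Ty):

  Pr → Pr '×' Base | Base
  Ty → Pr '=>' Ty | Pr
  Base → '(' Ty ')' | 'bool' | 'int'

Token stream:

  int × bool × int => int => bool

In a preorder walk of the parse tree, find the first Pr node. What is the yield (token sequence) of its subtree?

int × bool × int

[Ty [Pr [Pr [Pr [Base int]] × [Base bool]] × [Base int]] => [Ty [Pr [Base int]] => [Ty [Pr [Base bool]]]]]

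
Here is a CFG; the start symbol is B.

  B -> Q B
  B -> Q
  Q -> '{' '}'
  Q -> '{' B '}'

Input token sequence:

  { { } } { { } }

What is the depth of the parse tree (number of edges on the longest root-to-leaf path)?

5

[B [Q { [B [Q { }]] }] [B [Q { [B [Q { }]] }]]]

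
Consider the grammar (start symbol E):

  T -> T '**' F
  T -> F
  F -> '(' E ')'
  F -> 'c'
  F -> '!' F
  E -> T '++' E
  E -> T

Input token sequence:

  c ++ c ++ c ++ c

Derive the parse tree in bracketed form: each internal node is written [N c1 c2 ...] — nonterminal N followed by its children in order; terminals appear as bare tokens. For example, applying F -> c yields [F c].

E
T ++ E
F ++ E
c ++ E
c ++ T ++ E
c ++ F ++ E
c ++ c ++ E
c ++ c ++ T ++ E
c ++ c ++ F ++ E
c ++ c ++ c ++ E
c ++ c ++ c ++ T
c ++ c ++ c ++ F
c ++ c ++ c ++ c

[E [T [F c]] ++ [E [T [F c]] ++ [E [T [F c]] ++ [E [T [F c]]]]]]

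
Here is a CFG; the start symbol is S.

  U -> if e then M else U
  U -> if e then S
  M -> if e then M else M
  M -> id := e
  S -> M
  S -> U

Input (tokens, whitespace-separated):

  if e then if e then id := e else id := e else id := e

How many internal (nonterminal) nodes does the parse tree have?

6

[S [M if e then [M if e then [M id := e] else [M id := e]] else [M id := e]]]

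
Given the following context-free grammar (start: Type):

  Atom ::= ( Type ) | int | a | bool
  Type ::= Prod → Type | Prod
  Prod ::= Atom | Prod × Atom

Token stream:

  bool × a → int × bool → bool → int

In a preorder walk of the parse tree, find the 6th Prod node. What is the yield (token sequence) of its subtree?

[Type [Prod [Prod [Atom bool]] × [Atom a]] → [Type [Prod [Prod [Atom int]] × [Atom bool]] → [Type [Prod [Atom bool]] → [Type [Prod [Atom int]]]]]]

int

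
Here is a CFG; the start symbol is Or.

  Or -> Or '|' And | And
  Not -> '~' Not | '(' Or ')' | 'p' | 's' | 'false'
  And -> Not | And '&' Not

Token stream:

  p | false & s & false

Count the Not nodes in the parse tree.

4

[Or [Or [And [Not p]]] | [And [And [And [Not false]] & [Not s]] & [Not false]]]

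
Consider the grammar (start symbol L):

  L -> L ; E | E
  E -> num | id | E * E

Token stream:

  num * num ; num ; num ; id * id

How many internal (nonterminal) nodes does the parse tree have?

12

[L [L [L [L [E [E num] * [E num]]] ; [E num]] ; [E num]] ; [E [E id] * [E id]]]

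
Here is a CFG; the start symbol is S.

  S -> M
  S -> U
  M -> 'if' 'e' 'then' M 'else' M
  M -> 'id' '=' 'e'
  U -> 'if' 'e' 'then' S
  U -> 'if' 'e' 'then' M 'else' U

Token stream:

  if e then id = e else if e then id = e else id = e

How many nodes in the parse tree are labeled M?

5

[S [M if e then [M id = e] else [M if e then [M id = e] else [M id = e]]]]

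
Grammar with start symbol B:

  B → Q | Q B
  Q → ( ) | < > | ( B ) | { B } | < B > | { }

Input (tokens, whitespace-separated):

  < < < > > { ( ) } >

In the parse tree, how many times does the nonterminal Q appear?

[B [Q < [B [Q < [B [Q < >]] >] [B [Q { [B [Q ( )]] }]]] >]]

5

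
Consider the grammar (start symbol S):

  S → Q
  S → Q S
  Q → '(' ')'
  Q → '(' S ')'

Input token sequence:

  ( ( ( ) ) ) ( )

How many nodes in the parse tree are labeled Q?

[S [Q ( [S [Q ( [S [Q ( )]] )]] )] [S [Q ( )]]]

4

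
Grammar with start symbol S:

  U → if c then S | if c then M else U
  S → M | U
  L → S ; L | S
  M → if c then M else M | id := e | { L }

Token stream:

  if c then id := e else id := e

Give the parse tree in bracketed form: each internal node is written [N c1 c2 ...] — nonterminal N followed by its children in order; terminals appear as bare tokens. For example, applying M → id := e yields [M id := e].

S
M
if c then M else M
if c then id := e else M
if c then id := e else id := e

[S [M if c then [M id := e] else [M id := e]]]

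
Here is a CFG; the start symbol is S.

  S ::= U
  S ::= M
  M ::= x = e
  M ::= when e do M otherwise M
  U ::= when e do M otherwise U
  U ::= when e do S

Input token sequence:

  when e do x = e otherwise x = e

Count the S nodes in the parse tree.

[S [M when e do [M x = e] otherwise [M x = e]]]

1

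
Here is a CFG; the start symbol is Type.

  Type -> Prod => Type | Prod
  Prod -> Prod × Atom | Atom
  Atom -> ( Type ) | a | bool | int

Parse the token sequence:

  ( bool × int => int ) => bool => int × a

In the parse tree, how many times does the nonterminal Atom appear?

7

[Type [Prod [Atom ( [Type [Prod [Prod [Atom bool]] × [Atom int]] => [Type [Prod [Atom int]]]] )]] => [Type [Prod [Atom bool]] => [Type [Prod [Prod [Atom int]] × [Atom a]]]]]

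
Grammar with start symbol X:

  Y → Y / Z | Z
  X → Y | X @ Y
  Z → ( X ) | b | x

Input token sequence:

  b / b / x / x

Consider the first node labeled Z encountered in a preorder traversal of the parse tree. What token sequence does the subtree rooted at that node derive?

[X [Y [Y [Y [Y [Z b]] / [Z b]] / [Z x]] / [Z x]]]

b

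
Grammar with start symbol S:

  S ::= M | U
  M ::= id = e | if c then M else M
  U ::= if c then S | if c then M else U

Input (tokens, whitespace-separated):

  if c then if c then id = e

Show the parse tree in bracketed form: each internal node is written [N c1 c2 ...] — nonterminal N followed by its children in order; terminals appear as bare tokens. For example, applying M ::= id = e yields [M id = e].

[S [U if c then [S [U if c then [S [M id = e]]]]]]

S
U
if c then S
if c then U
if c then if c then S
if c then if c then M
if c then if c then id = e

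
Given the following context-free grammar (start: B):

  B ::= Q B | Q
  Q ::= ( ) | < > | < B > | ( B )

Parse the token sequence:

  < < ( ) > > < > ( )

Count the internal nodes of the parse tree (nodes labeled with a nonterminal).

[B [Q < [B [Q < [B [Q ( )]] >]] >] [B [Q < >] [B [Q ( )]]]]

10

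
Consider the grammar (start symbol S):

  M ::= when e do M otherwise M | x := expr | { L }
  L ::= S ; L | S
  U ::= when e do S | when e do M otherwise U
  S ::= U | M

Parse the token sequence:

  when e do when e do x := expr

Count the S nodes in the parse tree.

3

[S [U when e do [S [U when e do [S [M x := expr]]]]]]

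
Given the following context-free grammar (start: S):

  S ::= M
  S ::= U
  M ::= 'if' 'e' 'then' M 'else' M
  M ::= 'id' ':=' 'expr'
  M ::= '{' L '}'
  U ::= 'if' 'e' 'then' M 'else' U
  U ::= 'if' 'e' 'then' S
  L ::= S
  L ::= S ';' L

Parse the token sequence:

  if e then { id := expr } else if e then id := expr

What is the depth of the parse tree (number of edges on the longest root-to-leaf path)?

6

[S [U if e then [M { [L [S [M id := expr]]] }] else [U if e then [S [M id := expr]]]]]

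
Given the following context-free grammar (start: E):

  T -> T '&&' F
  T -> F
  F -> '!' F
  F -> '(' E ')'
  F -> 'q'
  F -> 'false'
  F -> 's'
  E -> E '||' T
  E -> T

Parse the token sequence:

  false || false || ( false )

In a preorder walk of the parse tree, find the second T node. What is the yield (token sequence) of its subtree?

false

[E [E [E [T [F false]]] || [T [F false]]] || [T [F ( [E [T [F false]]] )]]]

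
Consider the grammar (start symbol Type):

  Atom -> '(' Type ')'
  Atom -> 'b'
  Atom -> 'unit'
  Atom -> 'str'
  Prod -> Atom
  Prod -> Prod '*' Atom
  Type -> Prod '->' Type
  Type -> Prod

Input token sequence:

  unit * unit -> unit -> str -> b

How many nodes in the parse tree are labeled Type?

4

[Type [Prod [Prod [Atom unit]] * [Atom unit]] -> [Type [Prod [Atom unit]] -> [Type [Prod [Atom str]] -> [Type [Prod [Atom b]]]]]]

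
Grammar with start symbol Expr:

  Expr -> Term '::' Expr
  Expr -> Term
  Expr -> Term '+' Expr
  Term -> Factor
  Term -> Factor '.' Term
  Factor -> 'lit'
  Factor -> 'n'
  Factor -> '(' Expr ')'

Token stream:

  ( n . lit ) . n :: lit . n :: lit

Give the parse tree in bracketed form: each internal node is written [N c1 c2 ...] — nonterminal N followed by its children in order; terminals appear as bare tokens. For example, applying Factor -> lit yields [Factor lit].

Expr
Term :: Expr
Factor . Term :: Expr
( Expr ) . Term :: Expr
( Term ) . Term :: Expr
( Factor . Term ) . Term :: Expr
( n . Term ) . Term :: Expr
( n . Factor ) . Term :: Expr
( n . lit ) . Term :: Expr
( n . lit ) . Factor :: Expr
( n . lit ) . n :: Expr
( n . lit ) . n :: Term :: Expr
( n . lit ) . n :: Factor . Term :: Expr
( n . lit ) . n :: lit . Term :: Expr
( n . lit ) . n :: lit . Factor :: Expr
( n . lit ) . n :: lit . n :: Expr
( n . lit ) . n :: lit . n :: Term
( n . lit ) . n :: lit . n :: Factor
( n . lit ) . n :: lit . n :: lit

[Expr [Term [Factor ( [Expr [Term [Factor n] . [Term [Factor lit]]]] )] . [Term [Factor n]]] :: [Expr [Term [Factor lit] . [Term [Factor n]]] :: [Expr [Term [Factor lit]]]]]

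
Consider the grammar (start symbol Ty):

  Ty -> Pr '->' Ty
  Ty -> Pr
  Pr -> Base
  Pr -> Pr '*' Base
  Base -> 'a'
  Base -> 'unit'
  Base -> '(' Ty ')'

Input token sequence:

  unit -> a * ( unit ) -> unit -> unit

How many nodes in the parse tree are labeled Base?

[Ty [Pr [Base unit]] -> [Ty [Pr [Pr [Base a]] * [Base ( [Ty [Pr [Base unit]]] )]] -> [Ty [Pr [Base unit]] -> [Ty [Pr [Base unit]]]]]]

6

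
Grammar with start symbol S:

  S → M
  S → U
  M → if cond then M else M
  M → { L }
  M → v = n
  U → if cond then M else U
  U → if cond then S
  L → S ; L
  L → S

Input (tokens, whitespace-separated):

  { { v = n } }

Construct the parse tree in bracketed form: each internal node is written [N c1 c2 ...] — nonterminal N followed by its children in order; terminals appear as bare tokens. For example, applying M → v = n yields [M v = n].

S
M
{ L }
{ S }
{ M }
{ { L } }
{ { S } }
{ { M } }
{ { v = n } }

[S [M { [L [S [M { [L [S [M v = n]]] }]]] }]]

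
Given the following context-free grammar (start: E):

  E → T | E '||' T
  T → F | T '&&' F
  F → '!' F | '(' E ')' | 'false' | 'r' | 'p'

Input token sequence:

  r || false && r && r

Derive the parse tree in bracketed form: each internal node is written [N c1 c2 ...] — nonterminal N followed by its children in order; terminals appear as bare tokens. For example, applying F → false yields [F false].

[E [E [T [F r]]] || [T [T [T [F false]] && [F r]] && [F r]]]

E
E || T
T || T
F || T
r || T
r || T && F
r || T && F && F
r || F && F && F
r || false && F && F
r || false && r && F
r || false && r && r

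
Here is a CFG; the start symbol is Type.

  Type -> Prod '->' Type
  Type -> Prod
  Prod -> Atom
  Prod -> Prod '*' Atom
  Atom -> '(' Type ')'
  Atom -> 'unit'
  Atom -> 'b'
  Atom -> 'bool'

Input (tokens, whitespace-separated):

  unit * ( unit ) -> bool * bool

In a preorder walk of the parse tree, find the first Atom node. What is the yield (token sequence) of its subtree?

[Type [Prod [Prod [Atom unit]] * [Atom ( [Type [Prod [Atom unit]]] )]] -> [Type [Prod [Prod [Atom bool]] * [Atom bool]]]]

unit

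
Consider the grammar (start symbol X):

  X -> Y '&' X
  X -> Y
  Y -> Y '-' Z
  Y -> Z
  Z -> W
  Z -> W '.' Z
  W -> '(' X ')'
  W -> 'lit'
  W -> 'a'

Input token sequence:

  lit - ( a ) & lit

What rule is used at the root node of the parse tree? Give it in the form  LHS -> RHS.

X -> Y '&' X

[X [Y [Y [Z [W lit]]] - [Z [W ( [X [Y [Z [W a]]]] )]]] & [X [Y [Z [W lit]]]]]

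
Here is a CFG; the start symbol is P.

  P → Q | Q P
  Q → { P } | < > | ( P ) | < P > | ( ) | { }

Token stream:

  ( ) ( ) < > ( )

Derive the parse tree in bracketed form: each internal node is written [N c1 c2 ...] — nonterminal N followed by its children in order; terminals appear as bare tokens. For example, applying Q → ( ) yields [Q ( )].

P
Q P
( ) P
( ) Q P
( ) ( ) P
( ) ( ) Q P
( ) ( ) < > P
( ) ( ) < > Q
( ) ( ) < > ( )

[P [Q ( )] [P [Q ( )] [P [Q < >] [P [Q ( )]]]]]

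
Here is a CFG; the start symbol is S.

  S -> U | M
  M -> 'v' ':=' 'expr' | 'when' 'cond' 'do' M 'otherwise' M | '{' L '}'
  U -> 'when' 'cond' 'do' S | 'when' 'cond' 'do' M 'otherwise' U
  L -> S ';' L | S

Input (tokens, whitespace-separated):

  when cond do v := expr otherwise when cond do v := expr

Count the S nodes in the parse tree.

2

[S [U when cond do [M v := expr] otherwise [U when cond do [S [M v := expr]]]]]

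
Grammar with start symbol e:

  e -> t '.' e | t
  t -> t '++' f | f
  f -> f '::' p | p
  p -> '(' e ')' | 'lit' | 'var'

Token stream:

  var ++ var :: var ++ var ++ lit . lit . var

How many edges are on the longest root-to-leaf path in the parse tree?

7

[e [t [t [t [t [f [p var]]] ++ [f [f [p var]] :: [p var]]] ++ [f [p var]]] ++ [f [p lit]]] . [e [t [f [p lit]]] . [e [t [f [p var]]]]]]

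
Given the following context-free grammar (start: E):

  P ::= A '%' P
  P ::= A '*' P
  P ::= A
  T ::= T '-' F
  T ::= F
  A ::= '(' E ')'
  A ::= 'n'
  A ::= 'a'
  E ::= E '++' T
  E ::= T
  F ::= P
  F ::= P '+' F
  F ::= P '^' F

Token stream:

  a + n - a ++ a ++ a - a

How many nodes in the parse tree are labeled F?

6

[E [E [E [T [T [F [P [A a]] + [F [P [A n]]]]] - [F [P [A a]]]]] ++ [T [F [P [A a]]]]] ++ [T [T [F [P [A a]]]] - [F [P [A a]]]]]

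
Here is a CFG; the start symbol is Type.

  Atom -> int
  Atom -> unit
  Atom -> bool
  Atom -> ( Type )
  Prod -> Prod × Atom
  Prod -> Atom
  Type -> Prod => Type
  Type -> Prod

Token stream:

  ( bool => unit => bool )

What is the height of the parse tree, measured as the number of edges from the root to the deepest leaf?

[Type [Prod [Atom ( [Type [Prod [Atom bool]] => [Type [Prod [Atom unit]] => [Type [Prod [Atom bool]]]]] )]]]

8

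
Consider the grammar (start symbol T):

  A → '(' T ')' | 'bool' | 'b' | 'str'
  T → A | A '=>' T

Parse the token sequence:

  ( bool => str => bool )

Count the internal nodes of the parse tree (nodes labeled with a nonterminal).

8

[T [A ( [T [A bool] => [T [A str] => [T [A bool]]]] )]]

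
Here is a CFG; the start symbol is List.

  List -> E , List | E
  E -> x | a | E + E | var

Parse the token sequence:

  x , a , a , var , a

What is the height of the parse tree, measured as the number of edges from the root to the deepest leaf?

6

[List [E x] , [List [E a] , [List [E a] , [List [E var] , [List [E a]]]]]]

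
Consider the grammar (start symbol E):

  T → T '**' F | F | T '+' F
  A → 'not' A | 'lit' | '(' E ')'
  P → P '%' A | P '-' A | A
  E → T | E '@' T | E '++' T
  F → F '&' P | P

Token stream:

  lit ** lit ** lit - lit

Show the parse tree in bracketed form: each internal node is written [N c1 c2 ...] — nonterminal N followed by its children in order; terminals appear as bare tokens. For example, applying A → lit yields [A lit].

E
T
T ** F
T ** F ** F
F ** F ** F
P ** F ** F
A ** F ** F
lit ** F ** F
lit ** P ** F
lit ** A ** F
lit ** lit ** F
lit ** lit ** P
lit ** lit ** P - A
lit ** lit ** A - A
lit ** lit ** lit - A
lit ** lit ** lit - lit

[E [T [T [T [F [P [A lit]]]] ** [F [P [A lit]]]] ** [F [P [P [A lit]] - [A lit]]]]]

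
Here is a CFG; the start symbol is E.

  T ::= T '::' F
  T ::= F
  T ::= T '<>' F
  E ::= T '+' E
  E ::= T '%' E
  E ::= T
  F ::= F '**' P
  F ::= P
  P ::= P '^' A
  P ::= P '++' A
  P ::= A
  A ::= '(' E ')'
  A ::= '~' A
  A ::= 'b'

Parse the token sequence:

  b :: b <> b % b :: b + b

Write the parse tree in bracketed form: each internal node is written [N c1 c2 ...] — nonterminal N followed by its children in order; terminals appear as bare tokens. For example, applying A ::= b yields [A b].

[E [T [T [T [F [P [A b]]]] :: [F [P [A b]]]] <> [F [P [A b]]]] % [E [T [T [F [P [A b]]]] :: [F [P [A b]]]] + [E [T [F [P [A b]]]]]]]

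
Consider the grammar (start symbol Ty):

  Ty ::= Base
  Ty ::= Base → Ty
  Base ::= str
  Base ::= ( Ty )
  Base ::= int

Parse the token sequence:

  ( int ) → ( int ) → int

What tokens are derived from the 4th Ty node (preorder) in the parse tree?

[Ty [Base ( [Ty [Base int]] )] → [Ty [Base ( [Ty [Base int]] )] → [Ty [Base int]]]]

int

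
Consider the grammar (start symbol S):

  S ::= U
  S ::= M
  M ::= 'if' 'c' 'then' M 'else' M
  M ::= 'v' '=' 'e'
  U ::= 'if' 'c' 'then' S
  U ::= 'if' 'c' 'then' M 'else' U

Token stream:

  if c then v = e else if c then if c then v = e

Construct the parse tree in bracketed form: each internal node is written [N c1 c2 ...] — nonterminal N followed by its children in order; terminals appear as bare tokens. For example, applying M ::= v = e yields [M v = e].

[S [U if c then [M v = e] else [U if c then [S [U if c then [S [M v = e]]]]]]]

S
U
if c then M else U
if c then v = e else U
if c then v = e else if c then S
if c then v = e else if c then U
if c then v = e else if c then if c then S
if c then v = e else if c then if c then M
if c then v = e else if c then if c then v = e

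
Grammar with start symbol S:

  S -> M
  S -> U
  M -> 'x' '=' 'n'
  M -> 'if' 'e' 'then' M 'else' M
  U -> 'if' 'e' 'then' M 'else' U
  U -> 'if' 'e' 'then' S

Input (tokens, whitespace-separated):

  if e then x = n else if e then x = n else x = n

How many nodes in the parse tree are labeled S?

[S [M if e then [M x = n] else [M if e then [M x = n] else [M x = n]]]]

1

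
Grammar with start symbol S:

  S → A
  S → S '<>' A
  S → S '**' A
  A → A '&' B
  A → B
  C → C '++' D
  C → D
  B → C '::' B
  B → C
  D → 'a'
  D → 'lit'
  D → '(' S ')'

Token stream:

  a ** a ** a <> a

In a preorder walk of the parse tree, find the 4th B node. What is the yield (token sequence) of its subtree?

a

[S [S [S [S [A [B [C [D a]]]]] ** [A [B [C [D a]]]]] ** [A [B [C [D a]]]]] <> [A [B [C [D a]]]]]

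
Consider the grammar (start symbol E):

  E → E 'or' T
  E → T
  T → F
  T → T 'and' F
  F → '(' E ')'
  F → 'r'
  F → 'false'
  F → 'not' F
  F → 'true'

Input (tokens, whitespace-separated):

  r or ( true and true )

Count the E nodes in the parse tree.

3

[E [E [T [F r]]] or [T [F ( [E [T [T [F true]] and [F true]]] )]]]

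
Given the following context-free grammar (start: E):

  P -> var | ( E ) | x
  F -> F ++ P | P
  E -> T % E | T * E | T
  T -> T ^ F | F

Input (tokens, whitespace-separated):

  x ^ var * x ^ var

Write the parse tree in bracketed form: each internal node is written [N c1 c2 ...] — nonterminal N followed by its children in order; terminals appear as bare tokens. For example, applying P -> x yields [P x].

[E [T [T [F [P x]]] ^ [F [P var]]] * [E [T [T [F [P x]]] ^ [F [P var]]]]]

E
T * E
T ^ F * E
F ^ F * E
P ^ F * E
x ^ F * E
x ^ P * E
x ^ var * E
x ^ var * T
x ^ var * T ^ F
x ^ var * F ^ F
x ^ var * P ^ F
x ^ var * x ^ F
x ^ var * x ^ P
x ^ var * x ^ var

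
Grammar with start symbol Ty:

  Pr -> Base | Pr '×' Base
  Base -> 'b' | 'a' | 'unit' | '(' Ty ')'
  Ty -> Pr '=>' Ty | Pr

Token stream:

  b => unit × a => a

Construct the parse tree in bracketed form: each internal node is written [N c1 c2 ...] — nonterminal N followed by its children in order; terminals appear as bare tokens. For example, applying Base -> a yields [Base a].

[Ty [Pr [Base b]] => [Ty [Pr [Pr [Base unit]] × [Base a]] => [Ty [Pr [Base a]]]]]

Ty
Pr => Ty
Base => Ty
b => Ty
b => Pr => Ty
b => Pr × Base => Ty
b => Base × Base => Ty
b => unit × Base => Ty
b => unit × a => Ty
b => unit × a => Pr
b => unit × a => Base
b => unit × a => a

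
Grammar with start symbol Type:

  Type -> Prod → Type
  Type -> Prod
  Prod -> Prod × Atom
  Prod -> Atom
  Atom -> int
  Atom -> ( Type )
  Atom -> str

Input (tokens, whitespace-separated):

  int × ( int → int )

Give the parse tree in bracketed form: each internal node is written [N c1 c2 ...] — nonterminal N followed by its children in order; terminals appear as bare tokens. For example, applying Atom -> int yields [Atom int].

Type
Prod
Prod × Atom
Atom × Atom
int × Atom
int × ( Type )
int × ( Prod → Type )
int × ( Atom → Type )
int × ( int → Type )
int × ( int → Prod )
int × ( int → Atom )
int × ( int → int )

[Type [Prod [Prod [Atom int]] × [Atom ( [Type [Prod [Atom int]] → [Type [Prod [Atom int]]]] )]]]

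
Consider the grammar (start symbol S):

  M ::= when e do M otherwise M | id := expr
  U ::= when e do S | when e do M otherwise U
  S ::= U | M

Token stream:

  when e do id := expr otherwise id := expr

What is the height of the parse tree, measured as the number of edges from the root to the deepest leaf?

[S [M when e do [M id := expr] otherwise [M id := expr]]]

3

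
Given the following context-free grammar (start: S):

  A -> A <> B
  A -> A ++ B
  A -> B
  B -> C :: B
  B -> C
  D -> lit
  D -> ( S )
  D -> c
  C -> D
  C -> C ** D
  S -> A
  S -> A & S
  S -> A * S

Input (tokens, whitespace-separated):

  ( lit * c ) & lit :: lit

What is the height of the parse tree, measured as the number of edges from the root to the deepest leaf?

11

[S [A [B [C [D ( [S [A [B [C [D lit]]]] * [S [A [B [C [D c]]]]]] )]]]] & [S [A [B [C [D lit]] :: [B [C [D lit]]]]]]]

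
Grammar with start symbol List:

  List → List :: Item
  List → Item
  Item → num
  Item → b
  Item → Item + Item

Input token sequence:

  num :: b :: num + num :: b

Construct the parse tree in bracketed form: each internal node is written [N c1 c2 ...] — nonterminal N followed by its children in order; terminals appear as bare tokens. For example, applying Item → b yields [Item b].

List
List :: Item
List :: Item :: Item
List :: Item :: Item :: Item
Item :: Item :: Item :: Item
num :: Item :: Item :: Item
num :: b :: Item :: Item
num :: b :: Item + Item :: Item
num :: b :: num + Item :: Item
num :: b :: num + num :: Item
num :: b :: num + num :: b

[List [List [List [List [Item num]] :: [Item b]] :: [Item [Item num] + [Item num]]] :: [Item b]]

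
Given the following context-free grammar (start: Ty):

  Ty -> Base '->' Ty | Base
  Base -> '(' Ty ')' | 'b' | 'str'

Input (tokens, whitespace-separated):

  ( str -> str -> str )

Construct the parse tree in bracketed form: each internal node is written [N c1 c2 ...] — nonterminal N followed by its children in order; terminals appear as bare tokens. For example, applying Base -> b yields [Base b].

[Ty [Base ( [Ty [Base str] -> [Ty [Base str] -> [Ty [Base str]]]] )]]

Ty
Base
( Ty )
( Base -> Ty )
( str -> Ty )
( str -> Base -> Ty )
( str -> str -> Ty )
( str -> str -> Base )
( str -> str -> str )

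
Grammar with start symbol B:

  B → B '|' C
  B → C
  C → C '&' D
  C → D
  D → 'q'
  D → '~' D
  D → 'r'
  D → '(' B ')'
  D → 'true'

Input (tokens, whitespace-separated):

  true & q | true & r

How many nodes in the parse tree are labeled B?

2

[B [B [C [C [D true]] & [D q]]] | [C [C [D true]] & [D r]]]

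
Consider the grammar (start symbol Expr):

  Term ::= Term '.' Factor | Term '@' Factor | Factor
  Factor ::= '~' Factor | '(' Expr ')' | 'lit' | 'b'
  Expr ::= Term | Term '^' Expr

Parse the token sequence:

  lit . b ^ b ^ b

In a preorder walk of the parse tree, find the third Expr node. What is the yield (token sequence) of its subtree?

b

[Expr [Term [Term [Factor lit]] . [Factor b]] ^ [Expr [Term [Factor b]] ^ [Expr [Term [Factor b]]]]]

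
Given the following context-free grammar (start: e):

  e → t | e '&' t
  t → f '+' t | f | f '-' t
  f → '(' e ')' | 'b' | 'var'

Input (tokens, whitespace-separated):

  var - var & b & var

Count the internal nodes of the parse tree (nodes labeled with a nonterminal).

[e [e [e [t [f var] - [t [f var]]]] & [t [f b]]] & [t [f var]]]

11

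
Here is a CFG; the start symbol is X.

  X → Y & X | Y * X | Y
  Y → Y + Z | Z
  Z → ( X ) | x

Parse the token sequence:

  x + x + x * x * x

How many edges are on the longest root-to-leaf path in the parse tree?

[X [Y [Y [Y [Z x]] + [Z x]] + [Z x]] * [X [Y [Z x]] * [X [Y [Z x]]]]]

5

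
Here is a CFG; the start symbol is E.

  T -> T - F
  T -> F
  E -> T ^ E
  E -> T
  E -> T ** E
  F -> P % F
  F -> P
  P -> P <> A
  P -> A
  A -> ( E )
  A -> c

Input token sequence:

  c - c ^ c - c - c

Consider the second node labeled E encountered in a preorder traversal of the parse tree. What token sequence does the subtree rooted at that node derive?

[E [T [T [F [P [A c]]]] - [F [P [A c]]]] ^ [E [T [T [T [F [P [A c]]]] - [F [P [A c]]]] - [F [P [A c]]]]]]

c - c - c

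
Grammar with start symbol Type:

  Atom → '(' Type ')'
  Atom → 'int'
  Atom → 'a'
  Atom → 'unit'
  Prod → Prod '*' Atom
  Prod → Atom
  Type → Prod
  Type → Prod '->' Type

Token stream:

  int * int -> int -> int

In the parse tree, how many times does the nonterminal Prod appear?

[Type [Prod [Prod [Atom int]] * [Atom int]] -> [Type [Prod [Atom int]] -> [Type [Prod [Atom int]]]]]

4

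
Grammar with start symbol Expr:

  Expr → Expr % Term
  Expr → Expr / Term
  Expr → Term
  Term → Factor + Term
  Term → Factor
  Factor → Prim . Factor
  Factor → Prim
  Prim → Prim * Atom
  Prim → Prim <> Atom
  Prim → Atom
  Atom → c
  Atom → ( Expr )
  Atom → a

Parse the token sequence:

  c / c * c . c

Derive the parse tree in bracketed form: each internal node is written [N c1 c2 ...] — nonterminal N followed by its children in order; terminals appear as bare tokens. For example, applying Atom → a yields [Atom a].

Expr
Expr / Term
Term / Term
Factor / Term
Prim / Term
Atom / Term
c / Term
c / Factor
c / Prim . Factor
c / Prim * Atom . Factor
c / Atom * Atom . Factor
c / c * Atom . Factor
c / c * c . Factor
c / c * c . Prim
c / c * c . Atom
c / c * c . c

[Expr [Expr [Term [Factor [Prim [Atom c]]]]] / [Term [Factor [Prim [Prim [Atom c]] * [Atom c]] . [Factor [Prim [Atom c]]]]]]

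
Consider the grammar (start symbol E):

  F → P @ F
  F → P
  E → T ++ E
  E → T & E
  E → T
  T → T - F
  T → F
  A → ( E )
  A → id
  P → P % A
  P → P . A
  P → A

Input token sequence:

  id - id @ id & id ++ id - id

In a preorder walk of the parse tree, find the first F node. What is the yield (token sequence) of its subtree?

id

[E [T [T [F [P [A id]]]] - [F [P [A id]] @ [F [P [A id]]]]] & [E [T [F [P [A id]]]] ++ [E [T [T [F [P [A id]]]] - [F [P [A id]]]]]]]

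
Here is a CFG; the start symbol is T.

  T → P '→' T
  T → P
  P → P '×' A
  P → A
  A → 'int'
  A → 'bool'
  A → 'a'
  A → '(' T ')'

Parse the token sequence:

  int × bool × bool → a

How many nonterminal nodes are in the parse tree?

[T [P [P [P [A int]] × [A bool]] × [A bool]] → [T [P [A a]]]]

10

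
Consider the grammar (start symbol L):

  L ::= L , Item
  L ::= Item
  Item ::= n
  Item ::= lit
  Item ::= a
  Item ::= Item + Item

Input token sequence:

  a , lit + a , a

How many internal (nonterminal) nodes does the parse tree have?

8

[L [L [L [Item a]] , [Item [Item lit] + [Item a]]] , [Item a]]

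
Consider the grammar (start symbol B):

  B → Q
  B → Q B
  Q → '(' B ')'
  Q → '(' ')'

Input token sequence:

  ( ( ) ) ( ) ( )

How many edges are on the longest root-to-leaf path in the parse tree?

[B [Q ( [B [Q ( )]] )] [B [Q ( )] [B [Q ( )]]]]

4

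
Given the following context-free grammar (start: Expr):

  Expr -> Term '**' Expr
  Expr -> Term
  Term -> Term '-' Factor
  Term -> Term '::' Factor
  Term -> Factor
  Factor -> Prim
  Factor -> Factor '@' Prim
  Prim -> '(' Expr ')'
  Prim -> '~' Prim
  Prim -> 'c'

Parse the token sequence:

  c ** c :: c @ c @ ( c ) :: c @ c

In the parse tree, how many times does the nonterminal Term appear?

[Expr [Term [Factor [Prim c]]] ** [Expr [Term [Term [Term [Factor [Prim c]]] :: [Factor [Factor [Factor [Prim c]] @ [Prim c]] @ [Prim ( [Expr [Term [Factor [Prim c]]]] )]]] :: [Factor [Factor [Prim c]] @ [Prim c]]]]]

5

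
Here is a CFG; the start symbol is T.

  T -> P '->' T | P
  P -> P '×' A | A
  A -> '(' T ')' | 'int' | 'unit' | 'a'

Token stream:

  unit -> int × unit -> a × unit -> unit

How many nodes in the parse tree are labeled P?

6

[T [P [A unit]] -> [T [P [P [A int]] × [A unit]] -> [T [P [P [A a]] × [A unit]] -> [T [P [A unit]]]]]]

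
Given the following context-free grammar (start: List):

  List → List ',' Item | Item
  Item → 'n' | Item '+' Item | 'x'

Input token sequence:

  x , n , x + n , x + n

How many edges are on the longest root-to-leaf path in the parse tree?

5

[List [List [List [List [Item x]] , [Item n]] , [Item [Item x] + [Item n]]] , [Item [Item x] + [Item n]]]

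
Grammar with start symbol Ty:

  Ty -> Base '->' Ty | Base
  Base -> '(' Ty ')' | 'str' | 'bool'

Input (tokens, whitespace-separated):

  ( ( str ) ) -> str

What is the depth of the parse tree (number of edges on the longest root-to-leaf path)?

[Ty [Base ( [Ty [Base ( [Ty [Base str]] )]] )] -> [Ty [Base str]]]

6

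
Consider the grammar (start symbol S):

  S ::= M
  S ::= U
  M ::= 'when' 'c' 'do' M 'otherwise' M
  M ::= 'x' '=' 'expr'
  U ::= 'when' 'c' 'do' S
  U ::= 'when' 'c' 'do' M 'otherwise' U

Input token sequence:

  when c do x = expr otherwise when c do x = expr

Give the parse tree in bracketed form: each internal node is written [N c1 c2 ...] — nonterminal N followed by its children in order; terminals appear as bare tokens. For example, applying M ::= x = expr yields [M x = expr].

S
U
when c do M otherwise U
when c do x = expr otherwise U
when c do x = expr otherwise when c do S
when c do x = expr otherwise when c do M
when c do x = expr otherwise when c do x = expr

[S [U when c do [M x = expr] otherwise [U when c do [S [M x = expr]]]]]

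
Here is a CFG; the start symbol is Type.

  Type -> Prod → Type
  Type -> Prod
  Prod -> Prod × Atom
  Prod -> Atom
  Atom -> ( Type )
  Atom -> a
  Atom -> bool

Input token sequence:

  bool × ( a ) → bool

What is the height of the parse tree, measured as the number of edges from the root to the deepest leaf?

6

[Type [Prod [Prod [Atom bool]] × [Atom ( [Type [Prod [Atom a]]] )]] → [Type [Prod [Atom bool]]]]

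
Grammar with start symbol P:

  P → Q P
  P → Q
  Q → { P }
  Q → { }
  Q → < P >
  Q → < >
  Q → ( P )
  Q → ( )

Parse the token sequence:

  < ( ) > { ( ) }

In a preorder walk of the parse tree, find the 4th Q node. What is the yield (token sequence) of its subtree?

( )

[P [Q < [P [Q ( )]] >] [P [Q { [P [Q ( )]] }]]]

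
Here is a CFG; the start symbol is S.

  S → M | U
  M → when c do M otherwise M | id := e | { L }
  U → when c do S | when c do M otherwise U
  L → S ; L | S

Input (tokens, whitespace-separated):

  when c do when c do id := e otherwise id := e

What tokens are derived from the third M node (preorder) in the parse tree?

[S [U when c do [S [M when c do [M id := e] otherwise [M id := e]]]]]

id := e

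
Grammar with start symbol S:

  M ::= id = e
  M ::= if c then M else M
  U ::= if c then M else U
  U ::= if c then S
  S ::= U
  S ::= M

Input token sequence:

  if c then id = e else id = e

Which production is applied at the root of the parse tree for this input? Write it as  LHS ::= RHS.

S ::= M

[S [M if c then [M id = e] else [M id = e]]]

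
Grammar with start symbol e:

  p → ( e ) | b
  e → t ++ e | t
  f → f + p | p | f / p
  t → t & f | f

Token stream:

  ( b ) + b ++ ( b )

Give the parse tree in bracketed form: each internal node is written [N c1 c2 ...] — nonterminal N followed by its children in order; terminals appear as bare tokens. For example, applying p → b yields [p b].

[e [t [f [f [p ( [e [t [f [p b]]]] )]] + [p b]]] ++ [e [t [f [p ( [e [t [f [p b]]]] )]]]]]

e
t ++ e
f ++ e
f + p ++ e
p + p ++ e
( e ) + p ++ e
( t ) + p ++ e
( f ) + p ++ e
( p ) + p ++ e
( b ) + p ++ e
( b ) + b ++ e
( b ) + b ++ t
( b ) + b ++ f
( b ) + b ++ p
( b ) + b ++ ( e )
( b ) + b ++ ( t )
( b ) + b ++ ( f )
( b ) + b ++ ( p )
( b ) + b ++ ( b )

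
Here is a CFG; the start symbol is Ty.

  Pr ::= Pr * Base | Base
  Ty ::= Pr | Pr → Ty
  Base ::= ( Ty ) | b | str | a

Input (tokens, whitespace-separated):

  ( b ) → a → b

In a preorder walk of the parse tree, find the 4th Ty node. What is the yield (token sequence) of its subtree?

b

[Ty [Pr [Base ( [Ty [Pr [Base b]]] )]] → [Ty [Pr [Base a]] → [Ty [Pr [Base b]]]]]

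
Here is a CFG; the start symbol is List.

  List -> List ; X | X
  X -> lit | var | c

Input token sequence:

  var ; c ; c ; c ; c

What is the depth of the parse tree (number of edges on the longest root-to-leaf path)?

6

[List [List [List [List [List [X var]] ; [X c]] ; [X c]] ; [X c]] ; [X c]]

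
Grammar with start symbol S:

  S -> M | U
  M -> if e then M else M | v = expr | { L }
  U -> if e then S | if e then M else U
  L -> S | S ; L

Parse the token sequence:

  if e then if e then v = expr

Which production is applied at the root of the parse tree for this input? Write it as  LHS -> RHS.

S -> U

[S [U if e then [S [U if e then [S [M v = expr]]]]]]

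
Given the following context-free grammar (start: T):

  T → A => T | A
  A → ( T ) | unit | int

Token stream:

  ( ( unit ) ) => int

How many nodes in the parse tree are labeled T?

4

[T [A ( [T [A ( [T [A unit]] )]] )] => [T [A int]]]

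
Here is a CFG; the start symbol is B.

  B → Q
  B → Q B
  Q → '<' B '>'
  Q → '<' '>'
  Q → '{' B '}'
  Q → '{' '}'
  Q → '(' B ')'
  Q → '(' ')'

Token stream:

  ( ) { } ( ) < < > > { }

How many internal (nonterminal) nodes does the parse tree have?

[B [Q ( )] [B [Q { }] [B [Q ( )] [B [Q < [B [Q < >]] >] [B [Q { }]]]]]]

12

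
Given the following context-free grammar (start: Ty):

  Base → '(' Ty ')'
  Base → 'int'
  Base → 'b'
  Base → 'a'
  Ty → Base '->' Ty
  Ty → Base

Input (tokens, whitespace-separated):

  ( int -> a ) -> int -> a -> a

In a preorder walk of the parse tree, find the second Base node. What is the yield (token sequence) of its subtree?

[Ty [Base ( [Ty [Base int] -> [Ty [Base a]]] )] -> [Ty [Base int] -> [Ty [Base a] -> [Ty [Base a]]]]]

int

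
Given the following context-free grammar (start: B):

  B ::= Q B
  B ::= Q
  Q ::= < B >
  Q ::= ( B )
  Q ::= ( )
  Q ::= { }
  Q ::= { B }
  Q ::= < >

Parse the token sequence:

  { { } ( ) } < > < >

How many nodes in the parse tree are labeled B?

[B [Q { [B [Q { }] [B [Q ( )]]] }] [B [Q < >] [B [Q < >]]]]

5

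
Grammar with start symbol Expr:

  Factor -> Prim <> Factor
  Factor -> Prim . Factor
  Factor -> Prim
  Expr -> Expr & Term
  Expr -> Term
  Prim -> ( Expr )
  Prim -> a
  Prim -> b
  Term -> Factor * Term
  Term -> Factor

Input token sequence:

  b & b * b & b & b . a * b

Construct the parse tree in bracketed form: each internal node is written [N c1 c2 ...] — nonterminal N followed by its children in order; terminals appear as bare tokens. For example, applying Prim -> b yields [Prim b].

[Expr [Expr [Expr [Expr [Term [Factor [Prim b]]]] & [Term [Factor [Prim b]] * [Term [Factor [Prim b]]]]] & [Term [Factor [Prim b]]]] & [Term [Factor [Prim b] . [Factor [Prim a]]] * [Term [Factor [Prim b]]]]]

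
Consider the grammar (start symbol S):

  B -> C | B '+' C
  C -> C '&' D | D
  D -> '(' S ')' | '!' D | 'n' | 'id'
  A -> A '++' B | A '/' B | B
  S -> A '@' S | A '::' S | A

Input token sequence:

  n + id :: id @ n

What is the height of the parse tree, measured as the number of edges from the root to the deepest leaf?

[S [A [B [B [C [D n]]] + [C [D id]]]] :: [S [A [B [C [D id]]]] @ [S [A [B [C [D n]]]]]]]

7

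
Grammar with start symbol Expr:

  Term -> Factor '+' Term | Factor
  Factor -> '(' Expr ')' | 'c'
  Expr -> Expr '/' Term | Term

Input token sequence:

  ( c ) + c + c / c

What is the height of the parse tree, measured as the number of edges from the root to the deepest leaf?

[Expr [Expr [Term [Factor ( [Expr [Term [Factor c]]] )] + [Term [Factor c] + [Term [Factor c]]]]] / [Term [Factor c]]]

7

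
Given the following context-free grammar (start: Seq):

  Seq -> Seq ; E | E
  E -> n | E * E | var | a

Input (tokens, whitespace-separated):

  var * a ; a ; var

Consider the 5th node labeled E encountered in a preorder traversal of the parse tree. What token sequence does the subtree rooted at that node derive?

var

[Seq [Seq [Seq [E [E var] * [E a]]] ; [E a]] ; [E var]]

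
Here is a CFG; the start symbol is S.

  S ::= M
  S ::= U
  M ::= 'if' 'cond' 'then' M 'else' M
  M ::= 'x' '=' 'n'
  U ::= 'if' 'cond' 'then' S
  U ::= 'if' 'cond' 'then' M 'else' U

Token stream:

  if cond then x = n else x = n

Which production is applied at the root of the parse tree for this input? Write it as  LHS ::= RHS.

S ::= M

[S [M if cond then [M x = n] else [M x = n]]]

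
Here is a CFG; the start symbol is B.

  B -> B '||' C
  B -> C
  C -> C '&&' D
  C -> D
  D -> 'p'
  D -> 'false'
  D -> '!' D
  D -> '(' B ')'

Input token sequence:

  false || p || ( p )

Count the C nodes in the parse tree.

[B [B [B [C [D false]]] || [C [D p]]] || [C [D ( [B [C [D p]]] )]]]

4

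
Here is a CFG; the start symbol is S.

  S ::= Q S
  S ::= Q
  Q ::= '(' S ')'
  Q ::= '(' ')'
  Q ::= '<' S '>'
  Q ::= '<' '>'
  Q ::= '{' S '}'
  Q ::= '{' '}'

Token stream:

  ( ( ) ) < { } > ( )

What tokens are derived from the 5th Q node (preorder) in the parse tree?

( )

[S [Q ( [S [Q ( )]] )] [S [Q < [S [Q { }]] >] [S [Q ( )]]]]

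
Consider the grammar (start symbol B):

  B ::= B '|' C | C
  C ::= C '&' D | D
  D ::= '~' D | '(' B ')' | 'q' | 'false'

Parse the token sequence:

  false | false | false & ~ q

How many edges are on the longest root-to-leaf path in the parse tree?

5

[B [B [B [C [D false]]] | [C [D false]]] | [C [C [D false]] & [D ~ [D q]]]]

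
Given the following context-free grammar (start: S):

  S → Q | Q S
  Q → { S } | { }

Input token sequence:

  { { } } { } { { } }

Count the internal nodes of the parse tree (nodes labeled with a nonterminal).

[S [Q { [S [Q { }]] }] [S [Q { }] [S [Q { [S [Q { }]] }]]]]

10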